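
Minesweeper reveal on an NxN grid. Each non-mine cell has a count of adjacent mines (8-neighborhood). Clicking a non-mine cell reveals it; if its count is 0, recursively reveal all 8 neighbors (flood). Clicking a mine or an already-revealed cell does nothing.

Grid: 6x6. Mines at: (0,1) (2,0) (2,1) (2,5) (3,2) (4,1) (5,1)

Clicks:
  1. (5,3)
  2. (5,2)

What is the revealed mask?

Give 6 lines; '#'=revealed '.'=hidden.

Answer: ......
......
......
...###
..####
..####

Derivation:
Click 1 (5,3) count=0: revealed 11 new [(3,3) (3,4) (3,5) (4,2) (4,3) (4,4) (4,5) (5,2) (5,3) (5,4) (5,5)] -> total=11
Click 2 (5,2) count=2: revealed 0 new [(none)] -> total=11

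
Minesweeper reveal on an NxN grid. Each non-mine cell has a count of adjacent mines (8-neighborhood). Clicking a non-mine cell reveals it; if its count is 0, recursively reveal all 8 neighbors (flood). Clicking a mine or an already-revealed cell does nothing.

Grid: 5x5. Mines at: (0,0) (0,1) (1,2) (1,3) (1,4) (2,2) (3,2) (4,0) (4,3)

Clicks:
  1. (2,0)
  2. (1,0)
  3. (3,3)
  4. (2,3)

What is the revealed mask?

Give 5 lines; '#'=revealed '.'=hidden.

Answer: .....
##...
##.#.
##.#.
.....

Derivation:
Click 1 (2,0) count=0: revealed 6 new [(1,0) (1,1) (2,0) (2,1) (3,0) (3,1)] -> total=6
Click 2 (1,0) count=2: revealed 0 new [(none)] -> total=6
Click 3 (3,3) count=3: revealed 1 new [(3,3)] -> total=7
Click 4 (2,3) count=5: revealed 1 new [(2,3)] -> total=8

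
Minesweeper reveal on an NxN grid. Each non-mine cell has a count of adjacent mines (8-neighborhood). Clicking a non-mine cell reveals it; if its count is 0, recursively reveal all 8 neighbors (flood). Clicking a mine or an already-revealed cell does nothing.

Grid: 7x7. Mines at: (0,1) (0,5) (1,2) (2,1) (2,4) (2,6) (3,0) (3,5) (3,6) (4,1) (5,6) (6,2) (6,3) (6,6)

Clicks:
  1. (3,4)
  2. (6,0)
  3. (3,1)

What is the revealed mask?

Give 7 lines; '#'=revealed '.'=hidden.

Click 1 (3,4) count=2: revealed 1 new [(3,4)] -> total=1
Click 2 (6,0) count=0: revealed 4 new [(5,0) (5,1) (6,0) (6,1)] -> total=5
Click 3 (3,1) count=3: revealed 1 new [(3,1)] -> total=6

Answer: .......
.......
.......
.#..#..
.......
##.....
##.....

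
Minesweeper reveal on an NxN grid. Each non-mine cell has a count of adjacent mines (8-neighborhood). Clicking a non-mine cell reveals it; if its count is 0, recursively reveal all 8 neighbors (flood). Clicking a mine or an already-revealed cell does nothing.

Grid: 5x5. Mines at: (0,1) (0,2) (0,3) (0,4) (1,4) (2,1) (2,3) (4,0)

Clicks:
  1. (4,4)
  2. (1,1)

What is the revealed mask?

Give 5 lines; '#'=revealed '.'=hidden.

Click 1 (4,4) count=0: revealed 8 new [(3,1) (3,2) (3,3) (3,4) (4,1) (4,2) (4,3) (4,4)] -> total=8
Click 2 (1,1) count=3: revealed 1 new [(1,1)] -> total=9

Answer: .....
.#...
.....
.####
.####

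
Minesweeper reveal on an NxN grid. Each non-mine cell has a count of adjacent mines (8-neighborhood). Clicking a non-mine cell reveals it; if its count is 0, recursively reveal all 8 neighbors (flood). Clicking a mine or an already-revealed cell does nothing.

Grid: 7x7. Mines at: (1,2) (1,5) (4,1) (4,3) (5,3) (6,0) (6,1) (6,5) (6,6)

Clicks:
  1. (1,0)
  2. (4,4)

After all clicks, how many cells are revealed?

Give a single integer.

Click 1 (1,0) count=0: revealed 8 new [(0,0) (0,1) (1,0) (1,1) (2,0) (2,1) (3,0) (3,1)] -> total=8
Click 2 (4,4) count=2: revealed 1 new [(4,4)] -> total=9

Answer: 9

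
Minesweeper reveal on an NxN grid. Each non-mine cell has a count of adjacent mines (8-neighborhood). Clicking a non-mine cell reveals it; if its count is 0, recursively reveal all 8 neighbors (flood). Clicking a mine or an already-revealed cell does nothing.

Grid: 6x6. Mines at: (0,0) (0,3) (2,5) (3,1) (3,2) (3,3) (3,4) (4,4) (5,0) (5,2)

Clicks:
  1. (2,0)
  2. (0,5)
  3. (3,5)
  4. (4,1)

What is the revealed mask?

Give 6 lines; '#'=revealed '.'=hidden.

Click 1 (2,0) count=1: revealed 1 new [(2,0)] -> total=1
Click 2 (0,5) count=0: revealed 4 new [(0,4) (0,5) (1,4) (1,5)] -> total=5
Click 3 (3,5) count=3: revealed 1 new [(3,5)] -> total=6
Click 4 (4,1) count=4: revealed 1 new [(4,1)] -> total=7

Answer: ....##
....##
#.....
.....#
.#....
......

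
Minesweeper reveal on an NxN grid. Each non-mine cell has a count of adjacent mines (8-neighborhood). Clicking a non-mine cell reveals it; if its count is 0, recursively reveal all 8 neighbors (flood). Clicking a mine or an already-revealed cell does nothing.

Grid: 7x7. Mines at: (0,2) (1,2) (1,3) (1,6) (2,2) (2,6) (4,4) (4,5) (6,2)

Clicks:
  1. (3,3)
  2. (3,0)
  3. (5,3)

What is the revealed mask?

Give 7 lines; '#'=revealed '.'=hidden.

Answer: ##.....
##.....
##.....
####...
####...
####...
##.....

Derivation:
Click 1 (3,3) count=2: revealed 1 new [(3,3)] -> total=1
Click 2 (3,0) count=0: revealed 19 new [(0,0) (0,1) (1,0) (1,1) (2,0) (2,1) (3,0) (3,1) (3,2) (4,0) (4,1) (4,2) (4,3) (5,0) (5,1) (5,2) (5,3) (6,0) (6,1)] -> total=20
Click 3 (5,3) count=2: revealed 0 new [(none)] -> total=20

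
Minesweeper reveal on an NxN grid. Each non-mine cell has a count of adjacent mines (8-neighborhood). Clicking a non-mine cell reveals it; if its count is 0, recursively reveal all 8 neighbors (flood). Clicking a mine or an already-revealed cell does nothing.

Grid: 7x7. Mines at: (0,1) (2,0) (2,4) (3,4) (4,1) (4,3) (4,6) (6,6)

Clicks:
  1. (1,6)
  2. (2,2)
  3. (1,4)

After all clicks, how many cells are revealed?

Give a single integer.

Answer: 21

Derivation:
Click 1 (1,6) count=0: revealed 14 new [(0,2) (0,3) (0,4) (0,5) (0,6) (1,2) (1,3) (1,4) (1,5) (1,6) (2,5) (2,6) (3,5) (3,6)] -> total=14
Click 2 (2,2) count=0: revealed 7 new [(1,1) (2,1) (2,2) (2,3) (3,1) (3,2) (3,3)] -> total=21
Click 3 (1,4) count=1: revealed 0 new [(none)] -> total=21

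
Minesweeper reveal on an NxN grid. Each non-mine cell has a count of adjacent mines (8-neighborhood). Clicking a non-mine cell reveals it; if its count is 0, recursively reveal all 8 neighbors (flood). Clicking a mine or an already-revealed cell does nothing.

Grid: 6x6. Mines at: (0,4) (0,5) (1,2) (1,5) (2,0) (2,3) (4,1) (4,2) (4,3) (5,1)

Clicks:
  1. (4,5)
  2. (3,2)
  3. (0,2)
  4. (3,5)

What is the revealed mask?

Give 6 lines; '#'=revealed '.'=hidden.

Click 1 (4,5) count=0: revealed 8 new [(2,4) (2,5) (3,4) (3,5) (4,4) (4,5) (5,4) (5,5)] -> total=8
Click 2 (3,2) count=4: revealed 1 new [(3,2)] -> total=9
Click 3 (0,2) count=1: revealed 1 new [(0,2)] -> total=10
Click 4 (3,5) count=0: revealed 0 new [(none)] -> total=10

Answer: ..#...
......
....##
..#.##
....##
....##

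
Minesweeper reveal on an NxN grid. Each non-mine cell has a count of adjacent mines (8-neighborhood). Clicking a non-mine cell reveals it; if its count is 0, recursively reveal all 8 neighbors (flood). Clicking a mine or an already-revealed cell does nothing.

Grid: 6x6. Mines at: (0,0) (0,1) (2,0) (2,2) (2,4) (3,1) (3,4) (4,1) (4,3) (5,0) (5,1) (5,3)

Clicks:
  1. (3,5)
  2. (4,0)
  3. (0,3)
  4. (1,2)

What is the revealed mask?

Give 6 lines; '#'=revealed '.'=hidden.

Answer: ..####
..####
......
.....#
#.....
......

Derivation:
Click 1 (3,5) count=2: revealed 1 new [(3,5)] -> total=1
Click 2 (4,0) count=4: revealed 1 new [(4,0)] -> total=2
Click 3 (0,3) count=0: revealed 8 new [(0,2) (0,3) (0,4) (0,5) (1,2) (1,3) (1,4) (1,5)] -> total=10
Click 4 (1,2) count=2: revealed 0 new [(none)] -> total=10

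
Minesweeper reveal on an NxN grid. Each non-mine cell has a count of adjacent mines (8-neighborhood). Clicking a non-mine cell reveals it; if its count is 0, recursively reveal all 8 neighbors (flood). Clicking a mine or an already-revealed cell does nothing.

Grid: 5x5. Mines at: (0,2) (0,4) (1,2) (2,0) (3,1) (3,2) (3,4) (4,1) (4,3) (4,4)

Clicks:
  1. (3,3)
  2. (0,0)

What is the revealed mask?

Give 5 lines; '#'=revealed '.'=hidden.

Answer: ##...
##...
.....
...#.
.....

Derivation:
Click 1 (3,3) count=4: revealed 1 new [(3,3)] -> total=1
Click 2 (0,0) count=0: revealed 4 new [(0,0) (0,1) (1,0) (1,1)] -> total=5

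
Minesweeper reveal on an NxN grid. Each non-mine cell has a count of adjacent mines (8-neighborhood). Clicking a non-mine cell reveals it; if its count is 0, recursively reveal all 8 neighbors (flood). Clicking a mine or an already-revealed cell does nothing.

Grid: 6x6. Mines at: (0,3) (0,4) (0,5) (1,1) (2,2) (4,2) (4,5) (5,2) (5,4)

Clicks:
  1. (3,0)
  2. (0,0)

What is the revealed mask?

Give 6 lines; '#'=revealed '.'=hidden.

Click 1 (3,0) count=0: revealed 8 new [(2,0) (2,1) (3,0) (3,1) (4,0) (4,1) (5,0) (5,1)] -> total=8
Click 2 (0,0) count=1: revealed 1 new [(0,0)] -> total=9

Answer: #.....
......
##....
##....
##....
##....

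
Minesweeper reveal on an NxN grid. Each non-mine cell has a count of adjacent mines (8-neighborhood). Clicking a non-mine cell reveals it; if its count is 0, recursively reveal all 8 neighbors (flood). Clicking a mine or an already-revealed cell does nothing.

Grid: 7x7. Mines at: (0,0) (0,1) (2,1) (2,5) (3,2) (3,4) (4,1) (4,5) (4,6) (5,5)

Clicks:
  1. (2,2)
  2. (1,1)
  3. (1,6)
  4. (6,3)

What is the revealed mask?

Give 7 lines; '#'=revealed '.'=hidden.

Click 1 (2,2) count=2: revealed 1 new [(2,2)] -> total=1
Click 2 (1,1) count=3: revealed 1 new [(1,1)] -> total=2
Click 3 (1,6) count=1: revealed 1 new [(1,6)] -> total=3
Click 4 (6,3) count=0: revealed 13 new [(4,2) (4,3) (4,4) (5,0) (5,1) (5,2) (5,3) (5,4) (6,0) (6,1) (6,2) (6,3) (6,4)] -> total=16

Answer: .......
.#....#
..#....
.......
..###..
#####..
#####..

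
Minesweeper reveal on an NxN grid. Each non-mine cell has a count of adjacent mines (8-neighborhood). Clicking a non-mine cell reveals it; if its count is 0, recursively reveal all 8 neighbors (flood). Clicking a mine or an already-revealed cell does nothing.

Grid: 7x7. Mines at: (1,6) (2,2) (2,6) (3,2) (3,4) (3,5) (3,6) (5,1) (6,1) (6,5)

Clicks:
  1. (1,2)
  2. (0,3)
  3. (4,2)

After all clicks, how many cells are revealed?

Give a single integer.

Answer: 22

Derivation:
Click 1 (1,2) count=1: revealed 1 new [(1,2)] -> total=1
Click 2 (0,3) count=0: revealed 20 new [(0,0) (0,1) (0,2) (0,3) (0,4) (0,5) (1,0) (1,1) (1,3) (1,4) (1,5) (2,0) (2,1) (2,3) (2,4) (2,5) (3,0) (3,1) (4,0) (4,1)] -> total=21
Click 3 (4,2) count=2: revealed 1 new [(4,2)] -> total=22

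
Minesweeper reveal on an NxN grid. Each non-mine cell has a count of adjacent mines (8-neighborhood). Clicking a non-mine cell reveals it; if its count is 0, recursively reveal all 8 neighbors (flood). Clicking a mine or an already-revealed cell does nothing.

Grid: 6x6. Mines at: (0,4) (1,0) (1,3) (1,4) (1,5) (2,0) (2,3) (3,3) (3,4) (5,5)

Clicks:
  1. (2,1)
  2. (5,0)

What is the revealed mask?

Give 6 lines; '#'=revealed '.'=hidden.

Answer: ......
......
.#....
###...
#####.
#####.

Derivation:
Click 1 (2,1) count=2: revealed 1 new [(2,1)] -> total=1
Click 2 (5,0) count=0: revealed 13 new [(3,0) (3,1) (3,2) (4,0) (4,1) (4,2) (4,3) (4,4) (5,0) (5,1) (5,2) (5,3) (5,4)] -> total=14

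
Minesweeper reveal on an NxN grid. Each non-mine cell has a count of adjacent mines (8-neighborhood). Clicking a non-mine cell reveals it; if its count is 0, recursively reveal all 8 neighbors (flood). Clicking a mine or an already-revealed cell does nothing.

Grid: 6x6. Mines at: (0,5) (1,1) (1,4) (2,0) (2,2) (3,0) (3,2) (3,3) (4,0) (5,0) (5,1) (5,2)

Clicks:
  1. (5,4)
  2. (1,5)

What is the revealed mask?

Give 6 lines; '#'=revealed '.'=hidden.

Answer: ......
.....#
....##
....##
...###
...###

Derivation:
Click 1 (5,4) count=0: revealed 10 new [(2,4) (2,5) (3,4) (3,5) (4,3) (4,4) (4,5) (5,3) (5,4) (5,5)] -> total=10
Click 2 (1,5) count=2: revealed 1 new [(1,5)] -> total=11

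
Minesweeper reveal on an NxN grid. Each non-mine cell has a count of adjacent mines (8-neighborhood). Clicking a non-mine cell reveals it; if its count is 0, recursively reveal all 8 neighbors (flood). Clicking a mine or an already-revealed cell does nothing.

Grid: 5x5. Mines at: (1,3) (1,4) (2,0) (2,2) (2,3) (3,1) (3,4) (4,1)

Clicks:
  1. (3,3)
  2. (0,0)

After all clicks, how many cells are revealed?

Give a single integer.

Click 1 (3,3) count=3: revealed 1 new [(3,3)] -> total=1
Click 2 (0,0) count=0: revealed 6 new [(0,0) (0,1) (0,2) (1,0) (1,1) (1,2)] -> total=7

Answer: 7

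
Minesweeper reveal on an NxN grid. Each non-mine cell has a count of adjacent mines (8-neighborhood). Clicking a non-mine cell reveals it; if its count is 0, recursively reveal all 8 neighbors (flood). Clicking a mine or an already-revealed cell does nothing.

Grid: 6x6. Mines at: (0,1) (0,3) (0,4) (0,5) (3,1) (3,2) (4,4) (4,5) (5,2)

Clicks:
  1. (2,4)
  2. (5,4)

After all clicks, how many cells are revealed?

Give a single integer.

Answer: 10

Derivation:
Click 1 (2,4) count=0: revealed 9 new [(1,3) (1,4) (1,5) (2,3) (2,4) (2,5) (3,3) (3,4) (3,5)] -> total=9
Click 2 (5,4) count=2: revealed 1 new [(5,4)] -> total=10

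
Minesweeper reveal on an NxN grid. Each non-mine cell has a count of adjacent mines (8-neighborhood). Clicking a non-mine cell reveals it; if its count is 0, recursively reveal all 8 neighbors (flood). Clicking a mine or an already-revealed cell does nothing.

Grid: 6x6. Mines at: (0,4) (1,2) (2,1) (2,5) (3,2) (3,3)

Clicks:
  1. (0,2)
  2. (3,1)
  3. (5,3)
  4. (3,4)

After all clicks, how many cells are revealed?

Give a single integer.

Answer: 17

Derivation:
Click 1 (0,2) count=1: revealed 1 new [(0,2)] -> total=1
Click 2 (3,1) count=2: revealed 1 new [(3,1)] -> total=2
Click 3 (5,3) count=0: revealed 15 new [(3,0) (3,4) (3,5) (4,0) (4,1) (4,2) (4,3) (4,4) (4,5) (5,0) (5,1) (5,2) (5,3) (5,4) (5,5)] -> total=17
Click 4 (3,4) count=2: revealed 0 new [(none)] -> total=17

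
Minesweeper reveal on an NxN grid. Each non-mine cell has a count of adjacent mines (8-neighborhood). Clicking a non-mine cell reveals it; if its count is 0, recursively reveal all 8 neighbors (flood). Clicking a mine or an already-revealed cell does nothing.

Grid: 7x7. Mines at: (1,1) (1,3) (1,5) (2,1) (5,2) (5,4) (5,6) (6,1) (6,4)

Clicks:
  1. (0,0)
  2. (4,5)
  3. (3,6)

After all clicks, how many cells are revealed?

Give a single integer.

Click 1 (0,0) count=1: revealed 1 new [(0,0)] -> total=1
Click 2 (4,5) count=2: revealed 1 new [(4,5)] -> total=2
Click 3 (3,6) count=0: revealed 14 new [(2,2) (2,3) (2,4) (2,5) (2,6) (3,2) (3,3) (3,4) (3,5) (3,6) (4,2) (4,3) (4,4) (4,6)] -> total=16

Answer: 16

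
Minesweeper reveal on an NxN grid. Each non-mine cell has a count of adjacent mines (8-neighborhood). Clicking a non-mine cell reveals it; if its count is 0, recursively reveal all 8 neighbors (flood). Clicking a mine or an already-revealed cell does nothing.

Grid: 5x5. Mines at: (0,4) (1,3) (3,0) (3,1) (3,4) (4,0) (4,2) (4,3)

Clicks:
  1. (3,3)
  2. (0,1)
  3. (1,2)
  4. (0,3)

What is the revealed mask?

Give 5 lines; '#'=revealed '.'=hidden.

Click 1 (3,3) count=3: revealed 1 new [(3,3)] -> total=1
Click 2 (0,1) count=0: revealed 9 new [(0,0) (0,1) (0,2) (1,0) (1,1) (1,2) (2,0) (2,1) (2,2)] -> total=10
Click 3 (1,2) count=1: revealed 0 new [(none)] -> total=10
Click 4 (0,3) count=2: revealed 1 new [(0,3)] -> total=11

Answer: ####.
###..
###..
...#.
.....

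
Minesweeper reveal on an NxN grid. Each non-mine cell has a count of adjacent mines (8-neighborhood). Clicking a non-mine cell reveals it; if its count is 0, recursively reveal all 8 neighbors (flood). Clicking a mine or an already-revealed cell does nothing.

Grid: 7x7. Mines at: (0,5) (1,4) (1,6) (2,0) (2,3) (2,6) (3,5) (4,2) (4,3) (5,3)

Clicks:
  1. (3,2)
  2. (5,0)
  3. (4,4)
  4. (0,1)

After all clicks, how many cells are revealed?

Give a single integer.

Answer: 20

Derivation:
Click 1 (3,2) count=3: revealed 1 new [(3,2)] -> total=1
Click 2 (5,0) count=0: revealed 10 new [(3,0) (3,1) (4,0) (4,1) (5,0) (5,1) (5,2) (6,0) (6,1) (6,2)] -> total=11
Click 3 (4,4) count=3: revealed 1 new [(4,4)] -> total=12
Click 4 (0,1) count=0: revealed 8 new [(0,0) (0,1) (0,2) (0,3) (1,0) (1,1) (1,2) (1,3)] -> total=20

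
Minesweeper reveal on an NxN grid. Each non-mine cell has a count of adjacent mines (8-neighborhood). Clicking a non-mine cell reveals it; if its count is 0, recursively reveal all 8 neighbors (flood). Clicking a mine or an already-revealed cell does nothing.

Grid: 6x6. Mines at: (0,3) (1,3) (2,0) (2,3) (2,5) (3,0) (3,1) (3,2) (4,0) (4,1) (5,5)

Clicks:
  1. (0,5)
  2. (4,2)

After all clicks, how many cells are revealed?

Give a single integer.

Click 1 (0,5) count=0: revealed 4 new [(0,4) (0,5) (1,4) (1,5)] -> total=4
Click 2 (4,2) count=3: revealed 1 new [(4,2)] -> total=5

Answer: 5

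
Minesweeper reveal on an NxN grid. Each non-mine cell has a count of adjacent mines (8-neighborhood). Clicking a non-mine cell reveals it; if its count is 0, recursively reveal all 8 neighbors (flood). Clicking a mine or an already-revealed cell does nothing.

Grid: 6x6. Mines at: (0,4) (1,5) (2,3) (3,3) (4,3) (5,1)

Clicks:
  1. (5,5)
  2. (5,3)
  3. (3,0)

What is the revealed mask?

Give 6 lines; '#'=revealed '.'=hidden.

Answer: ####..
####..
###.##
###.##
###.##
...###

Derivation:
Click 1 (5,5) count=0: revealed 8 new [(2,4) (2,5) (3,4) (3,5) (4,4) (4,5) (5,4) (5,5)] -> total=8
Click 2 (5,3) count=1: revealed 1 new [(5,3)] -> total=9
Click 3 (3,0) count=0: revealed 17 new [(0,0) (0,1) (0,2) (0,3) (1,0) (1,1) (1,2) (1,3) (2,0) (2,1) (2,2) (3,0) (3,1) (3,2) (4,0) (4,1) (4,2)] -> total=26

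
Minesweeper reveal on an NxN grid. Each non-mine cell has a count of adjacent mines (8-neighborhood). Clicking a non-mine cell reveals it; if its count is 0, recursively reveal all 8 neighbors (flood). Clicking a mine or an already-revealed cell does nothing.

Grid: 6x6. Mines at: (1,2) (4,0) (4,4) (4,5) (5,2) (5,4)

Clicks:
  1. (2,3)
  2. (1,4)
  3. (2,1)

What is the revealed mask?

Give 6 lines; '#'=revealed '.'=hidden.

Answer: ...###
...###
.#.###
...###
......
......

Derivation:
Click 1 (2,3) count=1: revealed 1 new [(2,3)] -> total=1
Click 2 (1,4) count=0: revealed 11 new [(0,3) (0,4) (0,5) (1,3) (1,4) (1,5) (2,4) (2,5) (3,3) (3,4) (3,5)] -> total=12
Click 3 (2,1) count=1: revealed 1 new [(2,1)] -> total=13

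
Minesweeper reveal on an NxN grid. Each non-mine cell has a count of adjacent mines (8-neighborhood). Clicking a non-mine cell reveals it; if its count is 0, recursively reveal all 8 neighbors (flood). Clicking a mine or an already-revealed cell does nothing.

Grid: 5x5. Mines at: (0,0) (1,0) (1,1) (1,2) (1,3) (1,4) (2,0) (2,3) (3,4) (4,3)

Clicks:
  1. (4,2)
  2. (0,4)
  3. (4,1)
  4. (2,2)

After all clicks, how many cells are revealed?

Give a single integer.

Click 1 (4,2) count=1: revealed 1 new [(4,2)] -> total=1
Click 2 (0,4) count=2: revealed 1 new [(0,4)] -> total=2
Click 3 (4,1) count=0: revealed 5 new [(3,0) (3,1) (3,2) (4,0) (4,1)] -> total=7
Click 4 (2,2) count=4: revealed 1 new [(2,2)] -> total=8

Answer: 8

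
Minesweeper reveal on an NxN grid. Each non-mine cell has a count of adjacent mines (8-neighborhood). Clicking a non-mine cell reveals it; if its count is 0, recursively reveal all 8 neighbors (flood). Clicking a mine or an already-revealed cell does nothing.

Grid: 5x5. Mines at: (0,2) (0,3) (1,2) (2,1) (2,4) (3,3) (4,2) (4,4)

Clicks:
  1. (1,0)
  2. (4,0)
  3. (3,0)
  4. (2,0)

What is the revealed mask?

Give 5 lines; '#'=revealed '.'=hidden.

Answer: .....
#....
#....
##...
##...

Derivation:
Click 1 (1,0) count=1: revealed 1 new [(1,0)] -> total=1
Click 2 (4,0) count=0: revealed 4 new [(3,0) (3,1) (4,0) (4,1)] -> total=5
Click 3 (3,0) count=1: revealed 0 new [(none)] -> total=5
Click 4 (2,0) count=1: revealed 1 new [(2,0)] -> total=6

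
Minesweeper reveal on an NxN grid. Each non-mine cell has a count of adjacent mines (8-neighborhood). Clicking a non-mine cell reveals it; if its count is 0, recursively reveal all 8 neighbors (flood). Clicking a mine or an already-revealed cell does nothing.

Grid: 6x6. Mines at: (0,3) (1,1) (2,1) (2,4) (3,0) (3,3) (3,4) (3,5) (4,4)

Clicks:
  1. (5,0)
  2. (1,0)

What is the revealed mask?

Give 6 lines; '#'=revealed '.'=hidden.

Answer: ......
#.....
......
......
####..
####..

Derivation:
Click 1 (5,0) count=0: revealed 8 new [(4,0) (4,1) (4,2) (4,3) (5,0) (5,1) (5,2) (5,3)] -> total=8
Click 2 (1,0) count=2: revealed 1 new [(1,0)] -> total=9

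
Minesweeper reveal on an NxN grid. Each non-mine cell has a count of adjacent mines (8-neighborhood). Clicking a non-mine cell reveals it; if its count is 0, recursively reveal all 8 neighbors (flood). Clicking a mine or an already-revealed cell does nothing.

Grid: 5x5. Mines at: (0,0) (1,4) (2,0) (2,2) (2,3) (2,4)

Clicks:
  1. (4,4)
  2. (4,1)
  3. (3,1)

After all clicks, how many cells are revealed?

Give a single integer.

Answer: 10

Derivation:
Click 1 (4,4) count=0: revealed 10 new [(3,0) (3,1) (3,2) (3,3) (3,4) (4,0) (4,1) (4,2) (4,3) (4,4)] -> total=10
Click 2 (4,1) count=0: revealed 0 new [(none)] -> total=10
Click 3 (3,1) count=2: revealed 0 new [(none)] -> total=10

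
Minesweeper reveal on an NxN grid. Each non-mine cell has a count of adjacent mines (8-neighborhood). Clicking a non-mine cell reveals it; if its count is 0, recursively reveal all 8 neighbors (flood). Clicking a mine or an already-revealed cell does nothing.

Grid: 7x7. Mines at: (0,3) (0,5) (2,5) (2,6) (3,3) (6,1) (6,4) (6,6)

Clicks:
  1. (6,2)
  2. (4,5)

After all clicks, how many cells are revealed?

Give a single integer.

Click 1 (6,2) count=1: revealed 1 new [(6,2)] -> total=1
Click 2 (4,5) count=0: revealed 9 new [(3,4) (3,5) (3,6) (4,4) (4,5) (4,6) (5,4) (5,5) (5,6)] -> total=10

Answer: 10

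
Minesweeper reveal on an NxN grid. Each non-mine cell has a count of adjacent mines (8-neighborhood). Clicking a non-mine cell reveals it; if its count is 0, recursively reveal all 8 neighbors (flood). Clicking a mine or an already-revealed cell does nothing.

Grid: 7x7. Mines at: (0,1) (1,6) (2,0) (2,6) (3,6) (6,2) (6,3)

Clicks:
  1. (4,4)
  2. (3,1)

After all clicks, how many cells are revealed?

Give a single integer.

Answer: 39

Derivation:
Click 1 (4,4) count=0: revealed 39 new [(0,2) (0,3) (0,4) (0,5) (1,1) (1,2) (1,3) (1,4) (1,5) (2,1) (2,2) (2,3) (2,4) (2,5) (3,0) (3,1) (3,2) (3,3) (3,4) (3,5) (4,0) (4,1) (4,2) (4,3) (4,4) (4,5) (4,6) (5,0) (5,1) (5,2) (5,3) (5,4) (5,5) (5,6) (6,0) (6,1) (6,4) (6,5) (6,6)] -> total=39
Click 2 (3,1) count=1: revealed 0 new [(none)] -> total=39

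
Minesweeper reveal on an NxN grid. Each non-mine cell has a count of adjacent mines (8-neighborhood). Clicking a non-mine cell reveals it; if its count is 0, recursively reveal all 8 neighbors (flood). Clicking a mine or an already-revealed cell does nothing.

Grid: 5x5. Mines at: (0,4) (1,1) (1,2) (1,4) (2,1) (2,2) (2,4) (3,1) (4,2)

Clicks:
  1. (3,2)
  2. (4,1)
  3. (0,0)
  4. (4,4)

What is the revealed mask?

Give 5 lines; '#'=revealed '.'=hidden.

Answer: #....
.....
.....
..###
.#.##

Derivation:
Click 1 (3,2) count=4: revealed 1 new [(3,2)] -> total=1
Click 2 (4,1) count=2: revealed 1 new [(4,1)] -> total=2
Click 3 (0,0) count=1: revealed 1 new [(0,0)] -> total=3
Click 4 (4,4) count=0: revealed 4 new [(3,3) (3,4) (4,3) (4,4)] -> total=7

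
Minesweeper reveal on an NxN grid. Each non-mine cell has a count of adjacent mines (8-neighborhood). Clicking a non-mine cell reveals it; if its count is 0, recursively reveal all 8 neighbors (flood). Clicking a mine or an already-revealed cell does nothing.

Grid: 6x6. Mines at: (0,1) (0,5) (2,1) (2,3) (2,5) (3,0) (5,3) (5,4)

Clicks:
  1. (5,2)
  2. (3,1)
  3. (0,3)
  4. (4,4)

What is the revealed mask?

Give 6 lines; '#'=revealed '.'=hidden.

Answer: ..###.
..###.
......
.#....
....#.
..#...

Derivation:
Click 1 (5,2) count=1: revealed 1 new [(5,2)] -> total=1
Click 2 (3,1) count=2: revealed 1 new [(3,1)] -> total=2
Click 3 (0,3) count=0: revealed 6 new [(0,2) (0,3) (0,4) (1,2) (1,3) (1,4)] -> total=8
Click 4 (4,4) count=2: revealed 1 new [(4,4)] -> total=9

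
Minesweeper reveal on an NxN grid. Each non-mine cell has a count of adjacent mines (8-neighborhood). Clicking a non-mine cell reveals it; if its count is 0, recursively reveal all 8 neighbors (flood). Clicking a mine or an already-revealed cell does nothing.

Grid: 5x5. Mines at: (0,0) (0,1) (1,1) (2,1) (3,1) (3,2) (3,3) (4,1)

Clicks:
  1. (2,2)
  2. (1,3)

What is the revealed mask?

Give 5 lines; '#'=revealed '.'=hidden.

Answer: ..###
..###
..###
.....
.....

Derivation:
Click 1 (2,2) count=5: revealed 1 new [(2,2)] -> total=1
Click 2 (1,3) count=0: revealed 8 new [(0,2) (0,3) (0,4) (1,2) (1,3) (1,4) (2,3) (2,4)] -> total=9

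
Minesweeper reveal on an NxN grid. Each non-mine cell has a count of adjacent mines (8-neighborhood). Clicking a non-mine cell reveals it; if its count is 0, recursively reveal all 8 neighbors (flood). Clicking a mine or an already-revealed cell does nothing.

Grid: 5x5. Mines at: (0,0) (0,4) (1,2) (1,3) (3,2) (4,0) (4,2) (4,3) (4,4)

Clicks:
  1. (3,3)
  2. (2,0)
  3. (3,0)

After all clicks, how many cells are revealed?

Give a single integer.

Click 1 (3,3) count=4: revealed 1 new [(3,3)] -> total=1
Click 2 (2,0) count=0: revealed 6 new [(1,0) (1,1) (2,0) (2,1) (3,0) (3,1)] -> total=7
Click 3 (3,0) count=1: revealed 0 new [(none)] -> total=7

Answer: 7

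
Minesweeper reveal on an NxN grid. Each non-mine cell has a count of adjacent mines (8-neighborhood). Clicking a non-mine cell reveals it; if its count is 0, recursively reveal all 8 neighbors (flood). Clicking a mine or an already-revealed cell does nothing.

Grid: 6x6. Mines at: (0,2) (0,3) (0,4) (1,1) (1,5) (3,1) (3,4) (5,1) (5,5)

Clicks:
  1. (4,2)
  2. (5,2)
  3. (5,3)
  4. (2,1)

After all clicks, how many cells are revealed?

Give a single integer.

Click 1 (4,2) count=2: revealed 1 new [(4,2)] -> total=1
Click 2 (5,2) count=1: revealed 1 new [(5,2)] -> total=2
Click 3 (5,3) count=0: revealed 4 new [(4,3) (4,4) (5,3) (5,4)] -> total=6
Click 4 (2,1) count=2: revealed 1 new [(2,1)] -> total=7

Answer: 7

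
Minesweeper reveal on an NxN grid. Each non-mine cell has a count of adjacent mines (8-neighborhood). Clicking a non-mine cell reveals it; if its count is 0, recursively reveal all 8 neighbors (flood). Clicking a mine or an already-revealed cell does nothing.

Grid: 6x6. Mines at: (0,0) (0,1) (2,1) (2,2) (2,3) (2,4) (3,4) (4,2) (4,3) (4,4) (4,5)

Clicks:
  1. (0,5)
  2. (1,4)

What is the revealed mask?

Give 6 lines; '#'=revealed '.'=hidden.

Click 1 (0,5) count=0: revealed 8 new [(0,2) (0,3) (0,4) (0,5) (1,2) (1,3) (1,4) (1,5)] -> total=8
Click 2 (1,4) count=2: revealed 0 new [(none)] -> total=8

Answer: ..####
..####
......
......
......
......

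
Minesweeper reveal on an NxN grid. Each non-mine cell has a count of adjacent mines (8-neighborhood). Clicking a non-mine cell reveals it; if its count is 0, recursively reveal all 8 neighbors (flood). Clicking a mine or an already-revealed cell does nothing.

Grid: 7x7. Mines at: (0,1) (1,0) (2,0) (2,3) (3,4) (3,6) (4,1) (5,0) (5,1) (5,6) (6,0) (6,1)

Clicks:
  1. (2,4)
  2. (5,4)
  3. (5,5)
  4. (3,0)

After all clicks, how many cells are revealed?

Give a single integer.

Click 1 (2,4) count=2: revealed 1 new [(2,4)] -> total=1
Click 2 (5,4) count=0: revealed 12 new [(4,2) (4,3) (4,4) (4,5) (5,2) (5,3) (5,4) (5,5) (6,2) (6,3) (6,4) (6,5)] -> total=13
Click 3 (5,5) count=1: revealed 0 new [(none)] -> total=13
Click 4 (3,0) count=2: revealed 1 new [(3,0)] -> total=14

Answer: 14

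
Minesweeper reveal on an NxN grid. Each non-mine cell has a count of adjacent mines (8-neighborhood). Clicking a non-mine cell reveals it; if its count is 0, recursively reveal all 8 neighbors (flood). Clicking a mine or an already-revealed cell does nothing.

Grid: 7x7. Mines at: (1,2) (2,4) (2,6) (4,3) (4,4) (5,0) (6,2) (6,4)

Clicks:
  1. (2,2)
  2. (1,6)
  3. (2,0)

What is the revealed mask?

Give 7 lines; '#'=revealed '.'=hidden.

Click 1 (2,2) count=1: revealed 1 new [(2,2)] -> total=1
Click 2 (1,6) count=1: revealed 1 new [(1,6)] -> total=2
Click 3 (2,0) count=0: revealed 12 new [(0,0) (0,1) (1,0) (1,1) (2,0) (2,1) (3,0) (3,1) (3,2) (4,0) (4,1) (4,2)] -> total=14

Answer: ##.....
##....#
###....
###....
###....
.......
.......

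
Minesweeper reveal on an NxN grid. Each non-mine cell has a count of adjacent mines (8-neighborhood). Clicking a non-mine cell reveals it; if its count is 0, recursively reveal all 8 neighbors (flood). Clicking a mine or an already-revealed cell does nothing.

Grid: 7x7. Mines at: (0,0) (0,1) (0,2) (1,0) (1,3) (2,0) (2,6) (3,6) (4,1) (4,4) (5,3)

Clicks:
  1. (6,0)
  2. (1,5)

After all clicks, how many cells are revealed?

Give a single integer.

Click 1 (6,0) count=0: revealed 6 new [(5,0) (5,1) (5,2) (6,0) (6,1) (6,2)] -> total=6
Click 2 (1,5) count=1: revealed 1 new [(1,5)] -> total=7

Answer: 7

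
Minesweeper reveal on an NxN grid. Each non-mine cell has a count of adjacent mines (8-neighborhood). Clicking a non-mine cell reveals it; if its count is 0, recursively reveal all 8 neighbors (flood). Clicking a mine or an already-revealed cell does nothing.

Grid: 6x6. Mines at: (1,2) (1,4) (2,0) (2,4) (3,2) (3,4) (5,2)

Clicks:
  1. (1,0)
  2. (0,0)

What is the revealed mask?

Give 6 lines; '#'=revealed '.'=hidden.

Click 1 (1,0) count=1: revealed 1 new [(1,0)] -> total=1
Click 2 (0,0) count=0: revealed 3 new [(0,0) (0,1) (1,1)] -> total=4

Answer: ##....
##....
......
......
......
......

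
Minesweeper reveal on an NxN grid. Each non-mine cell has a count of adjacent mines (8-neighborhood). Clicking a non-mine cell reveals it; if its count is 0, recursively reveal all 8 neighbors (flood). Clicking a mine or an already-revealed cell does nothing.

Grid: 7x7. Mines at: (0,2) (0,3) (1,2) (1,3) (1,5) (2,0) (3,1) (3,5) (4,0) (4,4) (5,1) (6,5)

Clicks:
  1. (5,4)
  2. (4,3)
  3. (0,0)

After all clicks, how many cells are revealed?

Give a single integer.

Click 1 (5,4) count=2: revealed 1 new [(5,4)] -> total=1
Click 2 (4,3) count=1: revealed 1 new [(4,3)] -> total=2
Click 3 (0,0) count=0: revealed 4 new [(0,0) (0,1) (1,0) (1,1)] -> total=6

Answer: 6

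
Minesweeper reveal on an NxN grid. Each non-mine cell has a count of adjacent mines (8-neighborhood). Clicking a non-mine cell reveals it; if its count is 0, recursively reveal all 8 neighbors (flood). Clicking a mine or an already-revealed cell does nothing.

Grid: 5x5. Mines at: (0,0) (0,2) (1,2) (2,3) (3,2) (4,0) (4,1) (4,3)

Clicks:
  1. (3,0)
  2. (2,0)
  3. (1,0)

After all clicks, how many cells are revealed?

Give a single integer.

Answer: 6

Derivation:
Click 1 (3,0) count=2: revealed 1 new [(3,0)] -> total=1
Click 2 (2,0) count=0: revealed 5 new [(1,0) (1,1) (2,0) (2,1) (3,1)] -> total=6
Click 3 (1,0) count=1: revealed 0 new [(none)] -> total=6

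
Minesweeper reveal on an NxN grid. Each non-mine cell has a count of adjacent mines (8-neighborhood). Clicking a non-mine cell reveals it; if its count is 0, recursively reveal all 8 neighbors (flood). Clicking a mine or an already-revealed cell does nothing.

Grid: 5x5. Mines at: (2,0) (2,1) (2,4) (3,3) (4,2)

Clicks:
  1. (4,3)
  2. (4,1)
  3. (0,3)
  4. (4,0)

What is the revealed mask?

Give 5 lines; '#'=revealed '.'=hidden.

Click 1 (4,3) count=2: revealed 1 new [(4,3)] -> total=1
Click 2 (4,1) count=1: revealed 1 new [(4,1)] -> total=2
Click 3 (0,3) count=0: revealed 10 new [(0,0) (0,1) (0,2) (0,3) (0,4) (1,0) (1,1) (1,2) (1,3) (1,4)] -> total=12
Click 4 (4,0) count=0: revealed 3 new [(3,0) (3,1) (4,0)] -> total=15

Answer: #####
#####
.....
##...
##.#.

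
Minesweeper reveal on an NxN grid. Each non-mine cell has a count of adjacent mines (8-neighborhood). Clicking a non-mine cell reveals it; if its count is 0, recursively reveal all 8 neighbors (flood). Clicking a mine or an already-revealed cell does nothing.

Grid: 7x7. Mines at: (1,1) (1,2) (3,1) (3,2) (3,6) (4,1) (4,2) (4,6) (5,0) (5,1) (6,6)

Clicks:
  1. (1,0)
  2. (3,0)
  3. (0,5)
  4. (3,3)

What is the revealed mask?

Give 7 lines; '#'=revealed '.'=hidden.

Click 1 (1,0) count=1: revealed 1 new [(1,0)] -> total=1
Click 2 (3,0) count=2: revealed 1 new [(3,0)] -> total=2
Click 3 (0,5) count=0: revealed 26 new [(0,3) (0,4) (0,5) (0,6) (1,3) (1,4) (1,5) (1,6) (2,3) (2,4) (2,5) (2,6) (3,3) (3,4) (3,5) (4,3) (4,4) (4,5) (5,2) (5,3) (5,4) (5,5) (6,2) (6,3) (6,4) (6,5)] -> total=28
Click 4 (3,3) count=2: revealed 0 new [(none)] -> total=28

Answer: ...####
#..####
...####
#..###.
...###.
..####.
..####.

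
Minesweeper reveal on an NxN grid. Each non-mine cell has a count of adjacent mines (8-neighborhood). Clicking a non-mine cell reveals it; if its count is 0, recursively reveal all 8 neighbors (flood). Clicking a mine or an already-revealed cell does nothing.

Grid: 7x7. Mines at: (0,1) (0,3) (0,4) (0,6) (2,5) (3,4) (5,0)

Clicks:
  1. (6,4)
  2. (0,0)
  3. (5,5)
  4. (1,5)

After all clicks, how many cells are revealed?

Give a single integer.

Answer: 35

Derivation:
Click 1 (6,4) count=0: revealed 33 new [(1,0) (1,1) (1,2) (1,3) (2,0) (2,1) (2,2) (2,3) (3,0) (3,1) (3,2) (3,3) (3,5) (3,6) (4,0) (4,1) (4,2) (4,3) (4,4) (4,5) (4,6) (5,1) (5,2) (5,3) (5,4) (5,5) (5,6) (6,1) (6,2) (6,3) (6,4) (6,5) (6,6)] -> total=33
Click 2 (0,0) count=1: revealed 1 new [(0,0)] -> total=34
Click 3 (5,5) count=0: revealed 0 new [(none)] -> total=34
Click 4 (1,5) count=3: revealed 1 new [(1,5)] -> total=35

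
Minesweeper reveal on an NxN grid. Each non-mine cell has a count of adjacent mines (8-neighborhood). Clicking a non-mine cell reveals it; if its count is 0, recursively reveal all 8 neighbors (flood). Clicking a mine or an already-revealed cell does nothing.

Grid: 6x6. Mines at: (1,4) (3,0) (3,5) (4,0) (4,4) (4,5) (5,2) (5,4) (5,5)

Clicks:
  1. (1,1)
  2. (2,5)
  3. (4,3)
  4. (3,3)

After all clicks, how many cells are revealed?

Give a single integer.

Click 1 (1,1) count=0: revealed 18 new [(0,0) (0,1) (0,2) (0,3) (1,0) (1,1) (1,2) (1,3) (2,0) (2,1) (2,2) (2,3) (3,1) (3,2) (3,3) (4,1) (4,2) (4,3)] -> total=18
Click 2 (2,5) count=2: revealed 1 new [(2,5)] -> total=19
Click 3 (4,3) count=3: revealed 0 new [(none)] -> total=19
Click 4 (3,3) count=1: revealed 0 new [(none)] -> total=19

Answer: 19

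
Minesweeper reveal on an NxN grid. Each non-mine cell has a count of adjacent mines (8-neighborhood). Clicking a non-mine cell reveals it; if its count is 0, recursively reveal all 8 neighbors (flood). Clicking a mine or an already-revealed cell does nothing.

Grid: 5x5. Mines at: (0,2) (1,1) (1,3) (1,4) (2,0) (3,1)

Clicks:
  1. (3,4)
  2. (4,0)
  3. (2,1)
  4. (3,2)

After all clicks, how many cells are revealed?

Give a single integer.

Click 1 (3,4) count=0: revealed 9 new [(2,2) (2,3) (2,4) (3,2) (3,3) (3,4) (4,2) (4,3) (4,4)] -> total=9
Click 2 (4,0) count=1: revealed 1 new [(4,0)] -> total=10
Click 3 (2,1) count=3: revealed 1 new [(2,1)] -> total=11
Click 4 (3,2) count=1: revealed 0 new [(none)] -> total=11

Answer: 11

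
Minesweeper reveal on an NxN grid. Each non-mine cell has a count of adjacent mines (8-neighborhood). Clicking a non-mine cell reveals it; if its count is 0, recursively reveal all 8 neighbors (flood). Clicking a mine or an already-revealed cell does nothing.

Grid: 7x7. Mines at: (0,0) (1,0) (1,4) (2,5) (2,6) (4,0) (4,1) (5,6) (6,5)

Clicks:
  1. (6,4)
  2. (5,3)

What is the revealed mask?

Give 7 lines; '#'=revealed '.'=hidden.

Click 1 (6,4) count=1: revealed 1 new [(6,4)] -> total=1
Click 2 (5,3) count=0: revealed 29 new [(0,1) (0,2) (0,3) (1,1) (1,2) (1,3) (2,1) (2,2) (2,3) (2,4) (3,1) (3,2) (3,3) (3,4) (3,5) (4,2) (4,3) (4,4) (4,5) (5,0) (5,1) (5,2) (5,3) (5,4) (5,5) (6,0) (6,1) (6,2) (6,3)] -> total=30

Answer: .###...
.###...
.####..
.#####.
..####.
######.
#####..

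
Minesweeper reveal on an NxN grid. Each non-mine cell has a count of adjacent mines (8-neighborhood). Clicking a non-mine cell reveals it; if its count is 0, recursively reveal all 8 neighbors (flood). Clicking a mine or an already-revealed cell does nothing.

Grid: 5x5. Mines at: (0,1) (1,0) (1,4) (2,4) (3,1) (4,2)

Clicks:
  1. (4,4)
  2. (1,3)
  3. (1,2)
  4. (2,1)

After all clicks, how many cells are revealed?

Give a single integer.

Answer: 7

Derivation:
Click 1 (4,4) count=0: revealed 4 new [(3,3) (3,4) (4,3) (4,4)] -> total=4
Click 2 (1,3) count=2: revealed 1 new [(1,3)] -> total=5
Click 3 (1,2) count=1: revealed 1 new [(1,2)] -> total=6
Click 4 (2,1) count=2: revealed 1 new [(2,1)] -> total=7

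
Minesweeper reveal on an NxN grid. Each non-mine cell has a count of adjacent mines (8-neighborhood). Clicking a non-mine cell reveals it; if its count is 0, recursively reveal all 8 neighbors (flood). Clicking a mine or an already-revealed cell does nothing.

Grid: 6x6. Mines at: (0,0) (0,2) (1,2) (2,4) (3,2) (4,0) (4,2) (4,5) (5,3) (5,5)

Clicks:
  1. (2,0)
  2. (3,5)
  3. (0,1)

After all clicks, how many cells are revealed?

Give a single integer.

Click 1 (2,0) count=0: revealed 6 new [(1,0) (1,1) (2,0) (2,1) (3,0) (3,1)] -> total=6
Click 2 (3,5) count=2: revealed 1 new [(3,5)] -> total=7
Click 3 (0,1) count=3: revealed 1 new [(0,1)] -> total=8

Answer: 8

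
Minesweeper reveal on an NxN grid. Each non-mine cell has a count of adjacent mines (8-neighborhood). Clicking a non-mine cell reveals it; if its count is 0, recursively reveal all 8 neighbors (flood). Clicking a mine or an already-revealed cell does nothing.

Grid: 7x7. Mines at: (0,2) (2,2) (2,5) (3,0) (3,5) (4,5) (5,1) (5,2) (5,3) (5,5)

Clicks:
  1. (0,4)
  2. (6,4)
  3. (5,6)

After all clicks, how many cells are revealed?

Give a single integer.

Answer: 10

Derivation:
Click 1 (0,4) count=0: revealed 8 new [(0,3) (0,4) (0,5) (0,6) (1,3) (1,4) (1,5) (1,6)] -> total=8
Click 2 (6,4) count=2: revealed 1 new [(6,4)] -> total=9
Click 3 (5,6) count=2: revealed 1 new [(5,6)] -> total=10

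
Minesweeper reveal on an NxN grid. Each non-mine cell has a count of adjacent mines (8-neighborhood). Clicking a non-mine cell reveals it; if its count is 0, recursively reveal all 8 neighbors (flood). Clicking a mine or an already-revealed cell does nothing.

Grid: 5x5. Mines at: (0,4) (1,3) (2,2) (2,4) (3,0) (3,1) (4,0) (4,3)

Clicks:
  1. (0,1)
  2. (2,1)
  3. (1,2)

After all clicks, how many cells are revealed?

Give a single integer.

Click 1 (0,1) count=0: revealed 8 new [(0,0) (0,1) (0,2) (1,0) (1,1) (1,2) (2,0) (2,1)] -> total=8
Click 2 (2,1) count=3: revealed 0 new [(none)] -> total=8
Click 3 (1,2) count=2: revealed 0 new [(none)] -> total=8

Answer: 8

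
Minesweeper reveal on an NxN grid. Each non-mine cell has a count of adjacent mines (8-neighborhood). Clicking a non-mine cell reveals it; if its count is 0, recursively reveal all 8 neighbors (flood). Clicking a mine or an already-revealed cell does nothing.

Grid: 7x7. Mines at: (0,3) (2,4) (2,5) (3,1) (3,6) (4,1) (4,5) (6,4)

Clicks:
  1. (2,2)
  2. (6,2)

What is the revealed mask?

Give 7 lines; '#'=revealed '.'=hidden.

Click 1 (2,2) count=1: revealed 1 new [(2,2)] -> total=1
Click 2 (6,2) count=0: revealed 8 new [(5,0) (5,1) (5,2) (5,3) (6,0) (6,1) (6,2) (6,3)] -> total=9

Answer: .......
.......
..#....
.......
.......
####...
####...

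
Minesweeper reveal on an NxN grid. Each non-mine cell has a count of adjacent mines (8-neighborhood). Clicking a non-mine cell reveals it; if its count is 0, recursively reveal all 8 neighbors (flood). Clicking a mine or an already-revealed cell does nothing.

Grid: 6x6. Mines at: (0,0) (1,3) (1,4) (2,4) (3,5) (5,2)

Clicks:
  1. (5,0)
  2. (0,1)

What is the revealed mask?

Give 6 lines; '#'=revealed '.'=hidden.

Click 1 (5,0) count=0: revealed 17 new [(1,0) (1,1) (1,2) (2,0) (2,1) (2,2) (2,3) (3,0) (3,1) (3,2) (3,3) (4,0) (4,1) (4,2) (4,3) (5,0) (5,1)] -> total=17
Click 2 (0,1) count=1: revealed 1 new [(0,1)] -> total=18

Answer: .#....
###...
####..
####..
####..
##....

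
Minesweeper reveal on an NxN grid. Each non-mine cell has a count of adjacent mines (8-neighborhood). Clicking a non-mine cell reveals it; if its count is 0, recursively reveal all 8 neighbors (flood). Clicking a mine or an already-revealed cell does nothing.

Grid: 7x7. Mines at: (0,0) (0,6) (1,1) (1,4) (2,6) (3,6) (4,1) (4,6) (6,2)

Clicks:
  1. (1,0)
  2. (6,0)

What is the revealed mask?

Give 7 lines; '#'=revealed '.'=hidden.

Answer: .......
#......
.......
.......
.......
##.....
##.....

Derivation:
Click 1 (1,0) count=2: revealed 1 new [(1,0)] -> total=1
Click 2 (6,0) count=0: revealed 4 new [(5,0) (5,1) (6,0) (6,1)] -> total=5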